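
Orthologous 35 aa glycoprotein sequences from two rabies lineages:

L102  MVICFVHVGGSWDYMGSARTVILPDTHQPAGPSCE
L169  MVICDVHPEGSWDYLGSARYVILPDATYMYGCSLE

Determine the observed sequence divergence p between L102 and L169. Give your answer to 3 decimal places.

Differing sites — 5:F/D; 8:V/P; 9:G/E; 15:M/L; 20:T/Y; 26:T/A; 27:H/T; 28:Q/Y; 29:P/M; 30:A/Y; 32:P/C; 34:C/L.
There are 12 differences over 35 sites, so p = 12/35 = 0.343.

0.343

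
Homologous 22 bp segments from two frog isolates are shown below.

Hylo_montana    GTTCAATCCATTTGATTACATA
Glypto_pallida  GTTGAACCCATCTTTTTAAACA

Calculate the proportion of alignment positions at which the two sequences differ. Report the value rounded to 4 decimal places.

0.3182

Mismatches occur at site 4 (C/G), site 7 (T/C), site 12 (T/C), site 14 (G/T), site 15 (A/T), site 19 (C/A), site 21 (T/C).
There are 7 differences over 22 sites, so p = 7/22 = 0.3182.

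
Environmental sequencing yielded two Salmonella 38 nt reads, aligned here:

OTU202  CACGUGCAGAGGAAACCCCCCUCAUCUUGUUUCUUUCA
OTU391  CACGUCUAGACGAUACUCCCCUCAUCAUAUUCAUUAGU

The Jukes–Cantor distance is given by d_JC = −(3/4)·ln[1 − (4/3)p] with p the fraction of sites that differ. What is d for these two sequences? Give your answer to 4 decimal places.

0.4099

The sequences differ at positions 6 (G/C), 7 (C/U), 11 (G/C), 14 (A/U), 17 (C/U), 27 (U/A), 29 (G/A), 32 (U/C), 33 (C/A), 36 (U/A), 37 (C/G), 38 (A/U).
p = 12/38 = 0.315789.
d = −0.75 · ln(1 − (4/3)·0.315789) = −0.75 · ln(0.578948) = −0.75 · (-0.546543) = 0.4099.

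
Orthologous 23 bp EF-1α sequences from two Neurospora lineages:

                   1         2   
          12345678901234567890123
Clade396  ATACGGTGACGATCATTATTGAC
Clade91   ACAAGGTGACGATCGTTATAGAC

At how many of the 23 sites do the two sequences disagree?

4

Differing sites — 2:T/C; 4:C/A; 15:A/G; 20:T/A.
That gives 4 mismatches out of 23 aligned sites, so the Hamming distance is 4.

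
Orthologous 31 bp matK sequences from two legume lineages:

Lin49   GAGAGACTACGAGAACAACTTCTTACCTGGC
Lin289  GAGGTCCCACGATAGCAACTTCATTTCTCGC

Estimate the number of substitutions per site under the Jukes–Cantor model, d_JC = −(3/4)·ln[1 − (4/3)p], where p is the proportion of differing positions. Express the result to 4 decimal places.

Differing sites — 4:A/G; 5:G/T; 6:A/C; 8:T/C; 13:G/T; 15:A/G; 23:T/A; 25:A/T; 26:C/T; 29:G/C.
p = 10/31 = 0.322581.
d = −0.75 · ln(1 − (4/3)·0.322581) = −0.75 · ln(0.569892) = −0.75 · (-0.562308) = 0.4217.

0.4217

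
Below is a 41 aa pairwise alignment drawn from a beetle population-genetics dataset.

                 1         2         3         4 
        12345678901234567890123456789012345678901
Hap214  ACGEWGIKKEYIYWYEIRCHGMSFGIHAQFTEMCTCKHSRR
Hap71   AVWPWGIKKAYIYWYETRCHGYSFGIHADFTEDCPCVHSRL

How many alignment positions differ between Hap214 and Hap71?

Mismatches occur at site 2 (C↔V), site 3 (G↔W), site 4 (E↔P), site 10 (E↔A), site 17 (I↔T), site 22 (M↔Y), site 29 (Q↔D), site 33 (M↔D), site 35 (T↔P), site 37 (K↔V), site 41 (R↔L).
That gives 11 mismatches out of 41 aligned sites, so the Hamming distance is 11.

11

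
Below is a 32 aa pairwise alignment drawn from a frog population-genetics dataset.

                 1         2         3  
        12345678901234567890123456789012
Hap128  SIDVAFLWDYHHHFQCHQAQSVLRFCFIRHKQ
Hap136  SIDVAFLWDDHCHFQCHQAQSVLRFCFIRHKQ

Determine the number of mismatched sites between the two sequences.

2

Mismatches occur at site 10 (Y→D), site 12 (H→C).
That gives 2 mismatches out of 32 aligned sites, so the Hamming distance is 2.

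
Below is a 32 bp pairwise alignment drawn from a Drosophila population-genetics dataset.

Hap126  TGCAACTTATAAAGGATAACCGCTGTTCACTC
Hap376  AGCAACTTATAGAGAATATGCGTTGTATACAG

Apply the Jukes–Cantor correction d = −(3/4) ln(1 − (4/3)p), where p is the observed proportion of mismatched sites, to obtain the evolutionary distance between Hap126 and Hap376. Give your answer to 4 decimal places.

Differing sites — 1:T/A; 12:A/G; 15:G/A; 19:A/T; 20:C/G; 23:C/T; 27:T/A; 28:C/T; 31:T/A; 32:C/G.
p = 10/32 = 0.312500.
d = −0.75 · ln(1 − (4/3)·0.312500) = −0.75 · ln(0.583333) = −0.75 · (-0.538997) = 0.4042.

0.4042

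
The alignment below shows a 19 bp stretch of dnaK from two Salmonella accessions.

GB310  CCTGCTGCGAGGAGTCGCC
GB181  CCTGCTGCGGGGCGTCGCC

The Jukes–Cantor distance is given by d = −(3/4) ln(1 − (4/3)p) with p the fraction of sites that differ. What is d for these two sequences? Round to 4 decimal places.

Differing sites — 10:A/G; 13:A/C.
p = 2/19 = 0.105263.
d = −0.75 · ln(1 − (4/3)·0.105263) = −0.75 · ln(0.859649) = −0.75 · (-0.151231) = 0.1134.

0.1134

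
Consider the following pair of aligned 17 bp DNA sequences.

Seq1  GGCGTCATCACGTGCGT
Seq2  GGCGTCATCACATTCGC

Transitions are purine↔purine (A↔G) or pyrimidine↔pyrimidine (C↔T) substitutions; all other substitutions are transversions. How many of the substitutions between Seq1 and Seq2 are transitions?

2

The sequences differ at positions 12 (G/A, transition), 14 (G/T, transversion), 17 (T/C, transition).
Of the 3 differences, 2 transitions and 1 transversion, so the answer is 2.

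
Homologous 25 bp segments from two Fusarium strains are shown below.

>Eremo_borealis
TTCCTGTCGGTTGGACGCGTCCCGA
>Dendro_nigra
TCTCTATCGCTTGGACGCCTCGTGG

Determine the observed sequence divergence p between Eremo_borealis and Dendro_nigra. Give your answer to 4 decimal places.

Mismatches occur at site 2 (T→C), site 3 (C→T), site 6 (G→A), site 10 (G→C), site 19 (G→C), site 22 (C→G), site 23 (C→T), site 25 (A→G).
There are 8 differences over 25 sites, so p = 8/25 = 0.3200.

0.3200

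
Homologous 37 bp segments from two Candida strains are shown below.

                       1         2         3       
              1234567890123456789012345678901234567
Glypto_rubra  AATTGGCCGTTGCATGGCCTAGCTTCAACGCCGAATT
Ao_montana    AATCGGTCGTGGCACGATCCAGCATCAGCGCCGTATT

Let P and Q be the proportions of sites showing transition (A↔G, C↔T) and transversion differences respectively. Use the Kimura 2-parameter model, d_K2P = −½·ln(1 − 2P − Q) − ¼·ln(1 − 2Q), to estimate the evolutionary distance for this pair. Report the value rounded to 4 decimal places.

0.3518

Differing sites — 4:T/C (Ti); 7:C/T (Ti); 11:T/G (Tv); 15:T/C (Ti); 17:G/A (Ti); 18:C/T (Ti); 20:T/C (Ti); 24:T/A (Tv); 28:A/G (Ti); 34:A/T (Tv).
Of the 10 differences, 7 transitions and 3 transversions over 37 sites: P = 7/37 = 0.189189, Q = 3/37 = 0.081081.
d = −0.5·ln(0.540541) − 0.25·ln(0.837838) = −0.5·(-0.615185) − 0.25·(-0.176931) = 0.3518.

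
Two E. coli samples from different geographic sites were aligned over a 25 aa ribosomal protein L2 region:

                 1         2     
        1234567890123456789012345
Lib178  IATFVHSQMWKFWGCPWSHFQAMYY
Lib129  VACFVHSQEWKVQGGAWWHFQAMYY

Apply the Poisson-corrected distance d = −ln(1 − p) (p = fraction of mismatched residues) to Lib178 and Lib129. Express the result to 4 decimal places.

Differing sites — 1:I/V; 3:T/C; 9:M/E; 12:F/V; 13:W/Q; 15:C/G; 16:P/A; 18:S/W.
p = 8/25 = 0.320000.
d = −ln(1 − 0.320000) = −ln(0.680000) = 0.3857.

0.3857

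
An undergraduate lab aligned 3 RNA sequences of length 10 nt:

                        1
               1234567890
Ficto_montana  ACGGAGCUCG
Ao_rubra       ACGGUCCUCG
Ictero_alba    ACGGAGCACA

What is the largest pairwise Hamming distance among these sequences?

4

Pairwise Hamming distances:
  Ficto_montana vs Ao_rubra: 2
  Ficto_montana vs Ictero_alba: 2
  Ao_rubra vs Ictero_alba: 4
The largest is 4, between Ao_rubra and Ictero_alba.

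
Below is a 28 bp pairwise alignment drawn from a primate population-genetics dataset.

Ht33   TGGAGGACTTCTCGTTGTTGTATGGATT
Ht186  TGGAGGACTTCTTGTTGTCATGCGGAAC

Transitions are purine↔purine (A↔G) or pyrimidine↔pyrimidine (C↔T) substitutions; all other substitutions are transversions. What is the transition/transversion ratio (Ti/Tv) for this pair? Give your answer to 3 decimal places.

6.000

Differing sites — 13:C/T (Ti); 19:T/C (Ti); 20:G/A (Ti); 22:A/G (Ti); 23:T/C (Ti); 27:T/A (Tv); 28:T/C (Ti).
Of the 7 differences, 6 transitions and 1 transversion, so Ti/Tv = 6/1 = 6.000.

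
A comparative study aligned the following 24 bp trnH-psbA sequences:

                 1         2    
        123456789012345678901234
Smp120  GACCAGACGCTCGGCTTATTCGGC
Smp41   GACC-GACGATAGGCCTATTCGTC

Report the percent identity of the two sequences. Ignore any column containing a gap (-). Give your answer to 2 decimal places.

82.61%

Excluding the 1 gap column leaves 23 comparable sites.
The sequences differ at positions 10 (C/A), 12 (C/A), 16 (T/C), 23 (G/T).
19 of the 23 comparable sites match, so the percent identity is 19/23 × 100 = 82.61%.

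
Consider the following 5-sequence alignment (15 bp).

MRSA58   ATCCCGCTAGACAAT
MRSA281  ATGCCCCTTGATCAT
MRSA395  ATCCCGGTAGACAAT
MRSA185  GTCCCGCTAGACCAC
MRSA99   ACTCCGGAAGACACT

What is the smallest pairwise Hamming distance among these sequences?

1

Pairwise Hamming distances:
  MRSA58 vs MRSA281: 5
  MRSA58 vs MRSA395: 1
  MRSA58 vs MRSA185: 3
  MRSA58 vs MRSA99: 5
  MRSA281 vs MRSA395: 6
  MRSA281 vs MRSA185: 6
  MRSA281 vs MRSA99: 9
  MRSA395 vs MRSA185: 4
  MRSA395 vs MRSA99: 4
  MRSA185 vs MRSA99: 8
The smallest is 1, between MRSA58 and MRSA395.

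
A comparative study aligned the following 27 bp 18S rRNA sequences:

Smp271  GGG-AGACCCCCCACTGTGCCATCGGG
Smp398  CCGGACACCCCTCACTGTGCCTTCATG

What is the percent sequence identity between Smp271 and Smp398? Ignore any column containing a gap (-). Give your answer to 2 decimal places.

73.08%

Excluding the 1 gap column leaves 26 comparable sites.
The sequences differ at positions 1 (G/C), 2 (G/C), 6 (G/C), 12 (C/T), 22 (A/T), 25 (G/A), 26 (G/T).
19 of the 26 comparable sites match, so the percent identity is 19/26 × 100 = 73.08%.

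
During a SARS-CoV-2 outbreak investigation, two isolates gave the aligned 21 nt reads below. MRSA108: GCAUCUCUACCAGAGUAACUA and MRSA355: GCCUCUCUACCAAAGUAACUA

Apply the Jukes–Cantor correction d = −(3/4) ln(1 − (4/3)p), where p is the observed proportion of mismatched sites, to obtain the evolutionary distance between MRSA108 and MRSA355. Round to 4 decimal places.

Differing sites — 3:A/C; 13:G/A.
p = 2/21 = 0.095238.
d = −0.75 · ln(1 − (4/3)·0.095238) = −0.75 · ln(0.873016) = −0.75 · (-0.135801) = 0.1019.

0.1019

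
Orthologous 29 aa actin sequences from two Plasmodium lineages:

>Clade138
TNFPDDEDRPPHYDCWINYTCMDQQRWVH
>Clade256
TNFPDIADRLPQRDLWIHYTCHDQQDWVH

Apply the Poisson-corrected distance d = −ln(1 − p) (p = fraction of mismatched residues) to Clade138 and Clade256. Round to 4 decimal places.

Mismatches occur at site 6 (D→I), site 7 (E→A), site 10 (P→L), site 12 (H→Q), site 13 (Y→R), site 15 (C→L), site 18 (N→H), site 22 (M→H), site 26 (R→D).
p = 9/29 = 0.310345.
d = −ln(1 − 0.310345) = −ln(0.689655) = 0.3716.

0.3716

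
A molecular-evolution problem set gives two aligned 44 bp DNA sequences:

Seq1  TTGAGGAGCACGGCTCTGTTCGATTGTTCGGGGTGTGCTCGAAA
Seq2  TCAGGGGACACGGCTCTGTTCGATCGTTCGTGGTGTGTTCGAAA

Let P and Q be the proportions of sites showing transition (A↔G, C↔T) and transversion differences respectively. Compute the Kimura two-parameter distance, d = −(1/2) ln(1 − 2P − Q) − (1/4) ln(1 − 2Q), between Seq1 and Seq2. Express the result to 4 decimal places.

0.2201

Mismatches occur at site 2 (T→C, transition), site 3 (G→A, transition), site 4 (A→G, transition), site 7 (A→G, transition), site 8 (G→A, transition), site 25 (T→C, transition), site 31 (G→T, transversion), site 38 (C→T, transition).
Of the 8 differences, 7 transitions and 1 transversion over 44 sites: P = 7/44 = 0.159091, Q = 1/44 = 0.022727.
d = −0.5·ln(0.659091) − 0.25·ln(0.954546) = −0.5·(-0.416894) − 0.25·(-0.046519) = 0.2201.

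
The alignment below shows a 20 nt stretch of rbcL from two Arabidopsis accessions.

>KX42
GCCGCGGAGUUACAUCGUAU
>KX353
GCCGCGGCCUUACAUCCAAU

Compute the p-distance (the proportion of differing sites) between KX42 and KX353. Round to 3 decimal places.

The sequences differ at positions 8 (A/C), 9 (G/C), 17 (G/C), 18 (U/A).
There are 4 differences over 20 sites, so p = 4/20 = 0.200.

0.200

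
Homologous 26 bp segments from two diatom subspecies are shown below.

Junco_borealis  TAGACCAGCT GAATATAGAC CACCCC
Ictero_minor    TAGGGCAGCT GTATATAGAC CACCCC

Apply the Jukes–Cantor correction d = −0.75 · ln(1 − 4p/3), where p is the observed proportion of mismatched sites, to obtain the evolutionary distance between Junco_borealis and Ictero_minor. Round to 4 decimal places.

0.1253

Mismatches occur at site 4 (A↔G), site 5 (C↔G), site 12 (A↔T).
p = 3/26 = 0.115385.
d = −0.75 · ln(1 − (4/3)·0.115385) = −0.75 · ln(0.846153) = −0.75 · (-0.167055) = 0.1253.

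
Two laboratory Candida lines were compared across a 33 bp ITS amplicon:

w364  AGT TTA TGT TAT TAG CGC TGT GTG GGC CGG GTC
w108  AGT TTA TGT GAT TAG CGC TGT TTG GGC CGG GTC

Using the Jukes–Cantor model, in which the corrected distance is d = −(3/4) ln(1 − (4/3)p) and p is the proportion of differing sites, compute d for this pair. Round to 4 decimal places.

Mismatches occur at site 10 (T→G), site 22 (G→T).
p = 2/33 = 0.060606.
d = −0.75 · ln(1 − (4/3)·0.060606) = −0.75 · ln(0.919192) = −0.75 · (-0.084260) = 0.0632.

0.0632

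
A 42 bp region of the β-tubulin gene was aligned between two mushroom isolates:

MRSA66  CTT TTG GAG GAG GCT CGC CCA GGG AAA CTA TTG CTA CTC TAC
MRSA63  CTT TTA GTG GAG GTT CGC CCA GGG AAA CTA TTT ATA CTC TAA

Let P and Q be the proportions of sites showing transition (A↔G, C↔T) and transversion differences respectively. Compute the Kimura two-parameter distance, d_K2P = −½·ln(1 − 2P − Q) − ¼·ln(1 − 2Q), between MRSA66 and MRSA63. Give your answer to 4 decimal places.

0.1585

The sequences differ at positions 6 (G/A, transition), 8 (A/T, transversion), 14 (C/T, transition), 33 (G/T, transversion), 34 (C/A, transversion), 42 (C/A, transversion).
Of the 6 differences, 2 transitions and 4 transversions over 42 sites: P = 2/42 = 0.047619, Q = 4/42 = 0.095238.
d = −0.5·ln(0.809524) − 0.25·ln(0.809524) = −0.5·(-0.211309) − 0.25·(-0.211309) = 0.1585.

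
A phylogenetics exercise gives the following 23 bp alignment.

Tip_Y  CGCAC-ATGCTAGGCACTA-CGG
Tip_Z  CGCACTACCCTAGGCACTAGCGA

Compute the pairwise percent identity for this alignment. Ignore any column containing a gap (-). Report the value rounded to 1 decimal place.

85.7%

Excluding the 2 gap columns leaves 21 comparable sites.
Differing sites — 8:T/C; 9:G/C; 23:G/A.
18 of the 21 comparable sites match, so the percent identity is 18/21 × 100 = 85.7%.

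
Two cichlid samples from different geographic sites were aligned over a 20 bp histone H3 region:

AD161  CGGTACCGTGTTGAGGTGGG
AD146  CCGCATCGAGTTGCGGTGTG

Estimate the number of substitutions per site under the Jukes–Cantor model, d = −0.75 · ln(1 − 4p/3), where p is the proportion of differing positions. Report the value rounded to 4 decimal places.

The sequences differ at positions 2 (G/C), 4 (T/C), 6 (C/T), 9 (T/A), 14 (A/C), 19 (G/T).
p = 6/20 = 0.300000.
d = −0.75 · ln(1 − (4/3)·0.300000) = −0.75 · ln(0.600000) = −0.75 · (-0.510826) = 0.3831.

0.3831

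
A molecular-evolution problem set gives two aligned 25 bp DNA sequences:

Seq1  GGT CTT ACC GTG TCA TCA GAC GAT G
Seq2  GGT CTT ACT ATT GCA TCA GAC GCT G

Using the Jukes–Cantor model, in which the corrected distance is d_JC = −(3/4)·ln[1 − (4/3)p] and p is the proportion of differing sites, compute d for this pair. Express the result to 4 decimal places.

0.2326

Mismatches occur at site 9 (C↔T), site 10 (G↔A), site 12 (G↔T), site 13 (T↔G), site 23 (A↔C).
p = 5/25 = 0.200000.
d = −0.75 · ln(1 − (4/3)·0.200000) = −0.75 · ln(0.733333) = −0.75 · (-0.310155) = 0.2326.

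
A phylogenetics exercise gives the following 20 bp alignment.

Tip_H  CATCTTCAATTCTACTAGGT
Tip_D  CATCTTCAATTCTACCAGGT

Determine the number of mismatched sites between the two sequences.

A single mismatch occurs at site 16 (T/C).
That gives 1 mismatch out of 20 aligned sites, so the Hamming distance is 1.

1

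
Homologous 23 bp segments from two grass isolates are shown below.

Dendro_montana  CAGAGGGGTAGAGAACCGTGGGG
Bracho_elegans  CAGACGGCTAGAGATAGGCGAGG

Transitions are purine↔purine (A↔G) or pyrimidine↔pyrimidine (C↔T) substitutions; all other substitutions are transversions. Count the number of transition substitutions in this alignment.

2

The sequences differ at positions 5 (G/C, transversion), 8 (G/C, transversion), 15 (A/T, transversion), 16 (C/A, transversion), 17 (C/G, transversion), 19 (T/C, transition), 21 (G/A, transition).
Of the 7 differences, 2 transitions and 5 transversions, so the answer is 2.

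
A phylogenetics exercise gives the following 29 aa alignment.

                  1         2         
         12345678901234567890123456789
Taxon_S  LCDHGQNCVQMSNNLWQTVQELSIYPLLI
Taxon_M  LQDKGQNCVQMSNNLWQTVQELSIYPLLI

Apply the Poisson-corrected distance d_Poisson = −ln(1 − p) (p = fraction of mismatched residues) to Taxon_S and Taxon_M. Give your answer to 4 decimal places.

Differing sites — 2:C/Q; 4:H/K.
p = 2/29 = 0.068966.
d = −ln(1 − 0.068966) = −ln(0.931034) = 0.0715.

0.0715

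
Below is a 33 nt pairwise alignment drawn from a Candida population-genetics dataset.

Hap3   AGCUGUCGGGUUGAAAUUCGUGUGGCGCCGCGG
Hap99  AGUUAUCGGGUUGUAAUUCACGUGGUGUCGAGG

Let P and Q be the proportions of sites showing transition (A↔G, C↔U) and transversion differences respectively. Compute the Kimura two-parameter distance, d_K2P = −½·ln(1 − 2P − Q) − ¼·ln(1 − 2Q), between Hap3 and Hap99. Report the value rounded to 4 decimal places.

The sequences differ at positions 3 (C/U, transition), 5 (G/A, transition), 14 (A/U, transversion), 20 (G/A, transition), 21 (U/C, transition), 26 (C/U, transition), 28 (C/U, transition), 31 (C/A, transversion).
Of the 8 differences, 6 transitions and 2 transversions over 33 sites: P = 6/33 = 0.181818, Q = 2/33 = 0.060606.
d = −0.5·ln(0.575758) − 0.25·ln(0.878788) = −0.5·(-0.552068) − 0.25·(-0.129212) = 0.3083.

0.3083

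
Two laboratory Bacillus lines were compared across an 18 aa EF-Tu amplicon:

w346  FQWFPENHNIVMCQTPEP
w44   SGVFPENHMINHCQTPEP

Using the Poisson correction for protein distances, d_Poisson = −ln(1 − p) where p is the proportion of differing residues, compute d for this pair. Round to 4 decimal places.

Differing sites — 1:F/S; 2:Q/G; 3:W/V; 9:N/M; 11:V/N; 12:M/H.
p = 6/18 = 0.333333.
d = −ln(1 − 0.333333) = −ln(0.666667) = 0.4055.

0.4055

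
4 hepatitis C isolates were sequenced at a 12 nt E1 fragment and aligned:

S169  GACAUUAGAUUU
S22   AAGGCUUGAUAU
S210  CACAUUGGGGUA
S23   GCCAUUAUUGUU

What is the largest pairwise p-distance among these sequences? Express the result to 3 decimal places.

Pairwise Hamming distances:
  S169 vs S22: 6
  S169 vs S210: 5
  S169 vs S23: 4
  S22 vs S210: 9
  S22 vs S23: 10
  S210 vs S23: 6
The largest is 10 mismatches, between S22 and S23; p = 10/12 = 0.833.

0.833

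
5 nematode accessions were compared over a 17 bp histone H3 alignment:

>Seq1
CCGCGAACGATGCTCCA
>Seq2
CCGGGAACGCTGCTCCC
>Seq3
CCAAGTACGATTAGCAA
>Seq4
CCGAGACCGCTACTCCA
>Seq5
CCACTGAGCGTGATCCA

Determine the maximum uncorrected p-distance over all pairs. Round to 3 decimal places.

Pairwise Hamming distances:
  Seq1 vs Seq2: 3
  Seq1 vs Seq3: 7
  Seq1 vs Seq4: 4
  Seq1 vs Seq5: 7
  Seq2 vs Seq3: 9
  Seq2 vs Seq4: 4
  Seq2 vs Seq5: 9
  Seq3 vs Seq4: 8
  Seq3 vs Seq5: 9
  Seq4 vs Seq5: 10
The largest is 10 mismatches, between Seq4 and Seq5; p = 10/17 = 0.588.

0.588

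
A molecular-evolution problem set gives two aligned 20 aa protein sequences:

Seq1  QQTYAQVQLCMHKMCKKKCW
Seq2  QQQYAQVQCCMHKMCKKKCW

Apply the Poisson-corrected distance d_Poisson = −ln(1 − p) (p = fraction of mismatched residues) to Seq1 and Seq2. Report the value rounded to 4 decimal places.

0.1054

The sequences differ at positions 3 (T/Q), 9 (L/C).
p = 2/20 = 0.100000.
d = −ln(1 − 0.100000) = −ln(0.900000) = 0.1054.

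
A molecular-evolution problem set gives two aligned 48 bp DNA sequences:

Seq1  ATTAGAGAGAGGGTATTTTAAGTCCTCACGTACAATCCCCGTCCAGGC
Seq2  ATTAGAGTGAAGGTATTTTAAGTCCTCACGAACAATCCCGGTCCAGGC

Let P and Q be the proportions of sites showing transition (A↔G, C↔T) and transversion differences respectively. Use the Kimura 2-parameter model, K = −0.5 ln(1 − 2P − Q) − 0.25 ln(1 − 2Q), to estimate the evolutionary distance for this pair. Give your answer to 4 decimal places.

Differing sites — 8:A/T (Tv); 11:G/A (Ti); 31:T/A (Tv); 40:C/G (Tv).
Of the 4 differences, 1 transition and 3 transversions over 48 sites: P = 1/48 = 0.020833, Q = 3/48 = 0.062500.
d = −0.5·ln(0.895834) − 0.25·ln(0.875000) = −0.5·(-0.110000) − 0.25·(-0.133531) = 0.0884.

0.0884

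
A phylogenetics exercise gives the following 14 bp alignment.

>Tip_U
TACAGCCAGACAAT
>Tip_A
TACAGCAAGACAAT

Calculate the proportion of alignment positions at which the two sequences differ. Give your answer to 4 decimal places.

0.0714

Differing sites — 7:C/A.
There are 1 differences over 14 sites, so p = 1/14 = 0.0714.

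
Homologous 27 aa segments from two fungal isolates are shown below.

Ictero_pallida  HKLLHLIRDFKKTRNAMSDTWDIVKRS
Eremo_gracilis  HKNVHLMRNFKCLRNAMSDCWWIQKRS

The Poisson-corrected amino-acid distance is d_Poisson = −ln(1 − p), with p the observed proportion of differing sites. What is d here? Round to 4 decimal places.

The sequences differ at positions 3 (L/N), 4 (L/V), 7 (I/M), 9 (D/N), 12 (K/C), 13 (T/L), 20 (T/C), 22 (D/W), 24 (V/Q).
p = 9/27 = 0.333333.
d = −ln(1 − 0.333333) = −ln(0.666667) = 0.4055.

0.4055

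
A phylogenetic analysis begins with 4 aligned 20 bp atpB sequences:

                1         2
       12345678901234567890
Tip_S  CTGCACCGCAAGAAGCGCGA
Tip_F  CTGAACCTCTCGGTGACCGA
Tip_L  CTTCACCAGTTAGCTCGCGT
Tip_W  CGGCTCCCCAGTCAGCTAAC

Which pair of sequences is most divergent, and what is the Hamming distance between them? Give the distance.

Pairwise Hamming distances:
  Tip_S vs Tip_F: 8
  Tip_S vs Tip_L: 10
  Tip_S vs Tip_W: 10
  Tip_F vs Tip_L: 11
  Tip_F vs Tip_W: 14
  Tip_L vs Tip_W: 15
The largest is 15, between Tip_L and Tip_W.

15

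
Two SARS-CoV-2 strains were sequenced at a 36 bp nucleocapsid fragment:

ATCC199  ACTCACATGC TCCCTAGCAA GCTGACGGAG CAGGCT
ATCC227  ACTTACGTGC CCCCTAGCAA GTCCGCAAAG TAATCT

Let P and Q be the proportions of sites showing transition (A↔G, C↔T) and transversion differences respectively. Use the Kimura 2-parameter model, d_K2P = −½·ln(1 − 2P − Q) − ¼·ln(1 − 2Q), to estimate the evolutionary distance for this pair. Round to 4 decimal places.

0.5017

The sequences differ at positions 4 (C/T, transition), 7 (A/G, transition), 11 (T/C, transition), 22 (C/T, transition), 23 (T/C, transition), 24 (G/C, transversion), 25 (A/G, transition), 27 (G/A, transition), 28 (G/A, transition), 31 (C/T, transition), 33 (G/A, transition), 34 (G/T, transversion).
Of the 12 differences, 10 transitions and 2 transversions over 36 sites: P = 10/36 = 0.277778, Q = 2/36 = 0.055556.
d = −0.5·ln(0.388888) − 0.25·ln(0.888888) = −0.5·(-0.944464) − 0.25·(-0.117784) = 0.5017.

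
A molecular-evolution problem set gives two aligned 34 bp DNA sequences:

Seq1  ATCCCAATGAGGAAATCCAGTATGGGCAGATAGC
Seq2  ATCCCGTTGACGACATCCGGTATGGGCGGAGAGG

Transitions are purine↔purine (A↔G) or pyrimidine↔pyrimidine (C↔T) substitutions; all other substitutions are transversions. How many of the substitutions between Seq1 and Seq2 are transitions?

3

The sequences differ at positions 6 (A/G, transition), 7 (A/T, transversion), 11 (G/C, transversion), 14 (A/C, transversion), 19 (A/G, transition), 28 (A/G, transition), 31 (T/G, transversion), 34 (C/G, transversion).
Of the 8 differences, 3 transitions and 5 transversions, so the answer is 3.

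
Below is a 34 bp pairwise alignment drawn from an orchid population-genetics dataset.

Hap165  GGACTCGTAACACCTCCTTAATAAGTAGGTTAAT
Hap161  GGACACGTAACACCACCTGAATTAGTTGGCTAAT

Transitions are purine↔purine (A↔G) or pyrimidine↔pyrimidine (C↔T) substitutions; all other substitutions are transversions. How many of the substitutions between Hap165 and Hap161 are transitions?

Mismatches occur at site 5 (T/A, transversion), site 15 (T/A, transversion), site 19 (T/G, transversion), site 23 (A/T, transversion), site 27 (A/T, transversion), site 30 (T/C, transition).
Of the 6 differences, 1 transition and 5 transversions, so the answer is 1.

1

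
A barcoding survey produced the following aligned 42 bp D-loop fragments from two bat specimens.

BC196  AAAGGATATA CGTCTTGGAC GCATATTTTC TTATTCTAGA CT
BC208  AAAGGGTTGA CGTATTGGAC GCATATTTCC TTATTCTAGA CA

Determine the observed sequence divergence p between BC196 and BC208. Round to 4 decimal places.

0.1429

Differing sites — 6:A/G; 8:A/T; 9:T/G; 14:C/A; 29:T/C; 42:T/A.
There are 6 differences over 42 sites, so p = 6/42 = 0.1429.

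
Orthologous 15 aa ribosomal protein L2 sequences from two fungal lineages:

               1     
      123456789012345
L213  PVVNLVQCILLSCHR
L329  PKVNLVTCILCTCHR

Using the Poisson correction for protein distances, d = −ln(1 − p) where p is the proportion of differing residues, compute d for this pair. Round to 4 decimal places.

Differing sites — 2:V/K; 7:Q/T; 11:L/C; 12:S/T.
p = 4/15 = 0.266667.
d = −ln(1 − 0.266667) = −ln(0.733333) = 0.3102.

0.3102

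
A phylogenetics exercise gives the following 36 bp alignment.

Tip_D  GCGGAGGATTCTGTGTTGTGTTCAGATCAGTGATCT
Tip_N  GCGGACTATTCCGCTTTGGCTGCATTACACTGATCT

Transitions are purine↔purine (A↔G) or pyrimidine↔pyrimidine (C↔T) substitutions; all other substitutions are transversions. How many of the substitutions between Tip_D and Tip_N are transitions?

Mismatches occur at site 6 (G↔C, transversion), site 7 (G↔T, transversion), site 12 (T↔C, transition), site 14 (T↔C, transition), site 15 (G↔T, transversion), site 19 (T↔G, transversion), site 20 (G↔C, transversion), site 22 (T↔G, transversion), site 25 (G↔T, transversion), site 26 (A↔T, transversion), site 27 (T↔A, transversion), site 30 (G↔C, transversion).
Of the 12 differences, 2 transitions and 10 transversions, so the answer is 2.

2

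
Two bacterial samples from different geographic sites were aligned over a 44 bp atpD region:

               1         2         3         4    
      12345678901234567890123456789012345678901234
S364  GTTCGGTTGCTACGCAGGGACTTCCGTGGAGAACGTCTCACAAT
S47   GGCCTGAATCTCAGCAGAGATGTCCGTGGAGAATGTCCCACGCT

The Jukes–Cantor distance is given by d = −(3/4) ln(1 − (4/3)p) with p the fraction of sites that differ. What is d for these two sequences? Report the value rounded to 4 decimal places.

The sequences differ at positions 2 (T/G), 3 (T/C), 5 (G/T), 7 (T/A), 8 (T/A), 9 (G/T), 12 (A/C), 13 (C/A), 18 (G/A), 21 (C/T), 22 (T/G), 34 (C/T), 38 (T/C), 42 (A/G), 43 (A/C).
p = 15/44 = 0.340909.
d = −0.75 · ln(1 − (4/3)·0.340909) = −0.75 · ln(0.545455) = −0.75 · (-0.606135) = 0.4546.

0.4546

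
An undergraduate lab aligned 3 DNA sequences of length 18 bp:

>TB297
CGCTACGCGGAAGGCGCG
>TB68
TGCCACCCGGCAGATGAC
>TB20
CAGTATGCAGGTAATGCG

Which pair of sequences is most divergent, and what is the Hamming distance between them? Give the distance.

12

Pairwise Hamming distances:
  TB297 vs TB68: 8
  TB297 vs TB20: 9
  TB68 vs TB20: 12
The largest is 12, between TB68 and TB20.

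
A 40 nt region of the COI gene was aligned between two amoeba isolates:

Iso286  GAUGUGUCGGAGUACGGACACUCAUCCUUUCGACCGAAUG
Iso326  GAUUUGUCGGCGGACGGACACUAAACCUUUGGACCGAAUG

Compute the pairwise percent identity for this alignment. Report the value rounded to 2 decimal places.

85.00%

The sequences differ at positions 4 (G/U), 11 (A/C), 13 (U/G), 23 (C/A), 25 (U/A), 31 (C/G).
34 of the 40 sites match, so the percent identity is 34/40 × 100 = 85.00%.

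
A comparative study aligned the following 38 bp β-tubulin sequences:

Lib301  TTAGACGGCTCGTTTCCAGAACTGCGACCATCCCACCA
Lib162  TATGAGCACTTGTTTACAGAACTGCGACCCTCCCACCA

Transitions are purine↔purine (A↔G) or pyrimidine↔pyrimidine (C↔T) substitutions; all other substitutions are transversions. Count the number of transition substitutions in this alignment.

2

The sequences differ at positions 2 (T/A, transversion), 3 (A/T, transversion), 6 (C/G, transversion), 7 (G/C, transversion), 8 (G/A, transition), 11 (C/T, transition), 16 (C/A, transversion), 30 (A/C, transversion).
Of the 8 differences, 2 transitions and 6 transversions, so the answer is 2.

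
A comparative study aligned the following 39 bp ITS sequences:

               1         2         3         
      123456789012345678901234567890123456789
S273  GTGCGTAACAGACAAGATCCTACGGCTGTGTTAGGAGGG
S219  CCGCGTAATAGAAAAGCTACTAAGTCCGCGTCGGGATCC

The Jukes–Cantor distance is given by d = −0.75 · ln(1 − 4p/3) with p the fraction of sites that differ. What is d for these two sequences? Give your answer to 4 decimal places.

The sequences differ at positions 1 (G/C), 2 (T/C), 9 (C/T), 13 (C/A), 17 (A/C), 19 (C/A), 23 (C/A), 25 (G/T), 27 (T/C), 29 (T/C), 32 (T/C), 33 (A/G), 37 (G/T), 38 (G/C), 39 (G/C).
p = 15/39 = 0.384615.
d = −0.75 · ln(1 − (4/3)·0.384615) = −0.75 · ln(0.487180) = −0.75 · (-0.719122) = 0.5393.

0.5393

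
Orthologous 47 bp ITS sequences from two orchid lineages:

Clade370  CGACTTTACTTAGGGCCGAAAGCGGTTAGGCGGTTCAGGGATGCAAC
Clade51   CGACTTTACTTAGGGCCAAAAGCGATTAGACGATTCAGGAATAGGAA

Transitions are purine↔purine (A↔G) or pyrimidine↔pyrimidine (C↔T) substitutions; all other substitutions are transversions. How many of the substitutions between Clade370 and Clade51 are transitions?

Mismatches occur at site 18 (G↔A, transition), site 25 (G↔A, transition), site 30 (G↔A, transition), site 33 (G↔A, transition), site 40 (G↔A, transition), site 43 (G↔A, transition), site 44 (C↔G, transversion), site 45 (A↔G, transition), site 47 (C↔A, transversion).
Of the 9 differences, 7 transitions and 2 transversions, so the answer is 7.

7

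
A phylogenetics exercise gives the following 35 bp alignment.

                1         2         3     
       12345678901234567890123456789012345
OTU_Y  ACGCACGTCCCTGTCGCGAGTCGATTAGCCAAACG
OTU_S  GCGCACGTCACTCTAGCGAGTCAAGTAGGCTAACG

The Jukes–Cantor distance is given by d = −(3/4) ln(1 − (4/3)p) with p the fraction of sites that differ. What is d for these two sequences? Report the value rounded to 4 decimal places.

Differing sites — 1:A/G; 10:C/A; 13:G/C; 15:C/A; 23:G/A; 25:T/G; 29:C/G; 31:A/T.
p = 8/35 = 0.228571.
d = −0.75 · ln(1 − (4/3)·0.228571) = −0.75 · ln(0.695239) = −0.75 · (-0.363500) = 0.2726.

0.2726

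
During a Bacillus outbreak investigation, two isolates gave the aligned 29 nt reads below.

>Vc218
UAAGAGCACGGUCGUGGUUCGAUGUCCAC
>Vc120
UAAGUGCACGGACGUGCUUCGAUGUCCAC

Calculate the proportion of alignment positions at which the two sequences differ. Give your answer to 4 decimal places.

Differing sites — 5:A/U; 12:U/A; 17:G/C.
There are 3 differences over 29 sites, so p = 3/29 = 0.1034.

0.1034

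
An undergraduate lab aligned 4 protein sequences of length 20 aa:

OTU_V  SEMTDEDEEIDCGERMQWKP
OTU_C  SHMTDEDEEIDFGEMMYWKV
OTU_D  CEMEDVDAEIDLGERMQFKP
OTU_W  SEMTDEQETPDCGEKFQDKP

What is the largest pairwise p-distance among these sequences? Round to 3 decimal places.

Pairwise Hamming distances:
  OTU_V vs OTU_C: 5
  OTU_V vs OTU_D: 6
  OTU_V vs OTU_W: 6
  OTU_C vs OTU_D: 10
  OTU_C vs OTU_W: 10
  OTU_D vs OTU_W: 11
The largest is 11 mismatches, between OTU_D and OTU_W; p = 11/20 = 0.550.

0.550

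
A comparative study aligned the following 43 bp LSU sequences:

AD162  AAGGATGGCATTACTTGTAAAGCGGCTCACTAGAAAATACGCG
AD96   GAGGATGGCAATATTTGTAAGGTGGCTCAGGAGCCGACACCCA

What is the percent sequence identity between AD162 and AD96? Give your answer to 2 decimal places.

69.77%

Mismatches occur at site 1 (A↔G), site 11 (T↔A), site 14 (C↔T), site 21 (A↔G), site 23 (C↔T), site 30 (C↔G), site 31 (T↔G), site 34 (A↔C), site 35 (A↔C), site 36 (A↔G), site 38 (T↔C), site 41 (G↔C), site 43 (G↔A).
30 of the 43 sites match, so the percent identity is 30/43 × 100 = 69.77%.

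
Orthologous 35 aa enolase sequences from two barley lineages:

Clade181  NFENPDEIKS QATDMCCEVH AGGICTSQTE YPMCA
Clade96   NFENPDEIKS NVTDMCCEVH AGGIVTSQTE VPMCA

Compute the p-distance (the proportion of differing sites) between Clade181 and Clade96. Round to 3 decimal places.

0.114

Differing sites — 11:Q/N; 12:A/V; 25:C/V; 31:Y/V.
There are 4 differences over 35 sites, so p = 4/35 = 0.114.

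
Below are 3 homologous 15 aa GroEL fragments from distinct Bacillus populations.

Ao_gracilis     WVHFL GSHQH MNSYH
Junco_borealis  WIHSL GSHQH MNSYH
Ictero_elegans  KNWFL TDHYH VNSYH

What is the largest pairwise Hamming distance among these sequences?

Pairwise Hamming distances:
  Ao_gracilis vs Junco_borealis: 2
  Ao_gracilis vs Ictero_elegans: 7
  Junco_borealis vs Ictero_elegans: 8
The largest is 8, between Junco_borealis and Ictero_elegans.

8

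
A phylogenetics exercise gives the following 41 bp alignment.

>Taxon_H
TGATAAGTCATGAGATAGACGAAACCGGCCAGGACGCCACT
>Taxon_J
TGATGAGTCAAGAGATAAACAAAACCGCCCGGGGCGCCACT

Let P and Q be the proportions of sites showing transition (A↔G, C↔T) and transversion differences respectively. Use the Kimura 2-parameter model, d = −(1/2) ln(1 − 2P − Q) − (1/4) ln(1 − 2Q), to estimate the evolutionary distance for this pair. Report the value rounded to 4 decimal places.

0.1988

Mismatches occur at site 5 (A↔G, transition), site 11 (T↔A, transversion), site 18 (G↔A, transition), site 21 (G↔A, transition), site 28 (G↔C, transversion), site 31 (A↔G, transition), site 34 (A↔G, transition).
Of the 7 differences, 5 transitions and 2 transversions over 41 sites: P = 5/41 = 0.121951, Q = 2/41 = 0.048780.
d = −0.5·ln(0.707318) − 0.25·ln(0.902440) = −0.5·(-0.346275) − 0.25·(-0.102653) = 0.1988.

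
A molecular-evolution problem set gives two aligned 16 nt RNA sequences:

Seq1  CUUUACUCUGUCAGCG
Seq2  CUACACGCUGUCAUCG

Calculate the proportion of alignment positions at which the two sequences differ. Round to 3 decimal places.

0.250

Mismatches occur at site 3 (U→A), site 4 (U→C), site 7 (U→G), site 14 (G→U).
There are 4 differences over 16 sites, so p = 4/16 = 0.250.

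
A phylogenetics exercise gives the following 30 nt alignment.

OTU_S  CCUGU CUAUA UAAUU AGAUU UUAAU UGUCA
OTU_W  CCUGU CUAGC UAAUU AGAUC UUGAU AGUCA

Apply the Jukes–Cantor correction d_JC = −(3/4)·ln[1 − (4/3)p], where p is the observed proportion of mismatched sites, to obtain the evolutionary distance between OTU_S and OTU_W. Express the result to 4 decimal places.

Mismatches occur at site 9 (U/G), site 10 (A/C), site 20 (U/C), site 23 (A/G), site 26 (U/A).
p = 5/30 = 0.166667.
d = −0.75 · ln(1 − (4/3)·0.166667) = −0.75 · ln(0.777777) = −0.75 · (-0.251315) = 0.1885.

0.1885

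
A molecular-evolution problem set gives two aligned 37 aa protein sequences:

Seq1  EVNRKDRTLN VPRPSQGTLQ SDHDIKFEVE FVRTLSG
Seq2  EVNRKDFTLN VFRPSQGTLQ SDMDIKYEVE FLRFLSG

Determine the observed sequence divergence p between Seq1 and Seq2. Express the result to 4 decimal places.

0.1622

Differing sites — 7:R/F; 12:P/F; 23:H/M; 27:F/Y; 32:V/L; 34:T/F.
There are 6 differences over 37 sites, so p = 6/37 = 0.1622.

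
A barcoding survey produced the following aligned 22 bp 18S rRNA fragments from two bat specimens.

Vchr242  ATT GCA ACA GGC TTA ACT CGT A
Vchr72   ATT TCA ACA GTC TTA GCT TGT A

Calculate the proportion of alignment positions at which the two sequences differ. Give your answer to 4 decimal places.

The sequences differ at positions 4 (G/T), 11 (G/T), 16 (A/G), 19 (C/T).
There are 4 differences over 22 sites, so p = 4/22 = 0.1818.

0.1818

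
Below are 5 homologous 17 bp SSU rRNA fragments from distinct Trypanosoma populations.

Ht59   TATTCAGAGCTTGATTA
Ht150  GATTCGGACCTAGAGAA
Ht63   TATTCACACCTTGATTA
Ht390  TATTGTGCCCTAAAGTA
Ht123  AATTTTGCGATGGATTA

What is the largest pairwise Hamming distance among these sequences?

9

Pairwise Hamming distances:
  Ht59 vs Ht150: 6
  Ht59 vs Ht63: 2
  Ht59 vs Ht390: 7
  Ht59 vs Ht123: 6
  Ht150 vs Ht63: 6
  Ht150 vs Ht390: 6
  Ht150 vs Ht123: 9
  Ht63 vs Ht390: 7
  Ht63 vs Ht123: 8
  Ht390 vs Ht123: 7
The largest is 9, between Ht150 and Ht123.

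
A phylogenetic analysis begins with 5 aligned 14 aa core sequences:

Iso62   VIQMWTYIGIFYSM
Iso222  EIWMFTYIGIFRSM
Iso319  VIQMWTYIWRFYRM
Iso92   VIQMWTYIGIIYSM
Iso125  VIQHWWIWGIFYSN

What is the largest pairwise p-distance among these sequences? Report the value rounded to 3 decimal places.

Pairwise Hamming distances:
  Iso62 vs Iso222: 4
  Iso62 vs Iso319: 3
  Iso62 vs Iso92: 1
  Iso62 vs Iso125: 5
  Iso222 vs Iso319: 7
  Iso222 vs Iso92: 5
  Iso222 vs Iso125: 9
  Iso319 vs Iso92: 4
  Iso319 vs Iso125: 8
  Iso92 vs Iso125: 6
The largest is 9 mismatches, between Iso222 and Iso125; p = 9/14 = 0.643.

0.643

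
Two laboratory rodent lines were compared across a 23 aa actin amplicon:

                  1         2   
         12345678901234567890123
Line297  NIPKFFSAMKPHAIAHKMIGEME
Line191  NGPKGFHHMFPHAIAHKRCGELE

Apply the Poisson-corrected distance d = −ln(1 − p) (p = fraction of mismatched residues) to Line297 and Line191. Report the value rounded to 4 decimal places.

0.4274

Differing sites — 2:I/G; 5:F/G; 7:S/H; 8:A/H; 10:K/F; 18:M/R; 19:I/C; 22:M/L.
p = 8/23 = 0.347826.
d = −ln(1 − 0.347826) = −ln(0.652174) = 0.4274.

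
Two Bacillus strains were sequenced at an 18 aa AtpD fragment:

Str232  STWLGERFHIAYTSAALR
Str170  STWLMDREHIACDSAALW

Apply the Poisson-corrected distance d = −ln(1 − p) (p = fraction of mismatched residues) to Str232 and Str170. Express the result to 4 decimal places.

0.4055

Differing sites — 5:G/M; 6:E/D; 8:F/E; 12:Y/C; 13:T/D; 18:R/W.
p = 6/18 = 0.333333.
d = −ln(1 − 0.333333) = −ln(0.666667) = 0.4055.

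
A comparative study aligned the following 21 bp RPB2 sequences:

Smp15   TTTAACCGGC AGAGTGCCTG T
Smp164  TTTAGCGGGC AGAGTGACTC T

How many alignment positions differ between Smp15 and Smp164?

The sequences differ at positions 5 (A/G), 7 (C/G), 17 (C/A), 20 (G/C).
That gives 4 mismatches out of 21 aligned sites, so the Hamming distance is 4.

4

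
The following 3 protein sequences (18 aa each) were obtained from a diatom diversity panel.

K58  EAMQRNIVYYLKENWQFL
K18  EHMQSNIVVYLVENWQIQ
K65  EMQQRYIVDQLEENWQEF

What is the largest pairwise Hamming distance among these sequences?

9

Pairwise Hamming distances:
  K58 vs K18: 6
  K58 vs K65: 8
  K18 vs K65: 9
The largest is 9, between K18 and K65.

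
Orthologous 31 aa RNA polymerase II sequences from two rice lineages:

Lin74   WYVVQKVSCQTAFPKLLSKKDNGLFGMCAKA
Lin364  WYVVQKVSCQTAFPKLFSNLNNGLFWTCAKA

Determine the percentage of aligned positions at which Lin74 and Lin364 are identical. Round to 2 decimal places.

Mismatches occur at site 17 (L↔F), site 19 (K↔N), site 20 (K↔L), site 21 (D↔N), site 26 (G↔W), site 27 (M↔T).
25 of the 31 sites match, so the percent identity is 25/31 × 100 = 80.65%.

80.65%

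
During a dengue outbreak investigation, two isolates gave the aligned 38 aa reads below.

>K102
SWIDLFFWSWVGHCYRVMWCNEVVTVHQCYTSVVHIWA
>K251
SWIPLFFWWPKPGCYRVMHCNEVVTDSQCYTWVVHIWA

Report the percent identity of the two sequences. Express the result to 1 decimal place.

Differing sites — 4:D/P; 9:S/W; 10:W/P; 11:V/K; 12:G/P; 13:H/G; 19:W/H; 26:V/D; 27:H/S; 32:S/W.
28 of the 38 sites match, so the percent identity is 28/38 × 100 = 73.7%.

73.7%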